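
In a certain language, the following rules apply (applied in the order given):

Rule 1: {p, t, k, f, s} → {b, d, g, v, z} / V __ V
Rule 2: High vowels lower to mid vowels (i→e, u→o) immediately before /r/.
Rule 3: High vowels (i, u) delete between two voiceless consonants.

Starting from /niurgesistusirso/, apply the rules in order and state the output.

Rule 1 (intervocalic voicing): /s/ is a voiceless obstruent between vowels /e/ and /i/, so it voices to [z]. /s/ is a voiceless obstruent between vowels /u/ and /i/, so it voices to [z]. /niurgesistusirso/ → niurgezistuzirso.
Rule 2 (pre-rhotic lowering): /u/ is a high vowel immediately before /r/, so it lowers to [o]. /i/ is a high vowel immediately before /r/, so it lowers to [e]. /niurgezistuzirso/ → niorgezistuzerso.
Rule 3 (high vowel syncope): no segment meets the environment; /niorgezistuzerso/ is unchanged.

niorgezistuzerso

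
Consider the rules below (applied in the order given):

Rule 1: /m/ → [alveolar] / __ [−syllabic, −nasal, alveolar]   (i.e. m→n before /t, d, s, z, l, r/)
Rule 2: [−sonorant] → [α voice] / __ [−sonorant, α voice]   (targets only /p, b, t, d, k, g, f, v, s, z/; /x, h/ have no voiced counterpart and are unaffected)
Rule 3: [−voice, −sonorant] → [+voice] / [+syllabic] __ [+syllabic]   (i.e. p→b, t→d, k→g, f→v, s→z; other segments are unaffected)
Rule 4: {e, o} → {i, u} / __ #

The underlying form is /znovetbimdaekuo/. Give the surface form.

Rule 1 (nasal place assimilation): /m/ precedes the alveolar consonant /d/, so it assimilates in place to [n]. /znovetbimdaekuo/ → znovetbindaekuo.
Rule 2 (regressive voicing assimilation): /t/ precedes the voiced obstruent /b/, so it voices to [d] by assimilation. /znovetbindaekuo/ → znovedbindaekuo.
Rule 3 (intervocalic voicing): /k/ is a voiceless obstruent between vowels /e/ and /u/, so it voices to [g]. /znovedbindaekuo/ → znovedbindaeguo.
Rule 4 (final vowel raising): /o/ is a mid vowel in word-final position, so it raises to [u]. /znovedbindaeguo/ → znovedbindaeguu.

znovedbindaeguu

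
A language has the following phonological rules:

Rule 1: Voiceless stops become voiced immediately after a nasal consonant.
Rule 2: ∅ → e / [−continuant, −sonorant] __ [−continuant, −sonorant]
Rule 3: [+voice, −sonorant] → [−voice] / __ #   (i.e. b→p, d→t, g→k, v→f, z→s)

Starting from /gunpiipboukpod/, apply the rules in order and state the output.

Rule 1 (post-nasal voicing): /p/ is a voiceless stop immediately after the nasal /n/, so it voices to [b]. /gunpiipboukpod/ → gunbiipboukpod.
Rule 2 (stop-cluster e-epenthesis): /p/ and /b/ form a stop–stop cluster, so [e] is inserted between them. /k/ and /p/ form a stop–stop cluster, so [e] is inserted between them. /gunbiipboukpod/ → gunbiipeboukepod.
Rule 3 (final devoicing): /d/ is a voiced obstruent in word-final position, so it devoices to [t]. /gunbiipeboukepod/ → gunbiipeboukepot.

gunbiipeboukepot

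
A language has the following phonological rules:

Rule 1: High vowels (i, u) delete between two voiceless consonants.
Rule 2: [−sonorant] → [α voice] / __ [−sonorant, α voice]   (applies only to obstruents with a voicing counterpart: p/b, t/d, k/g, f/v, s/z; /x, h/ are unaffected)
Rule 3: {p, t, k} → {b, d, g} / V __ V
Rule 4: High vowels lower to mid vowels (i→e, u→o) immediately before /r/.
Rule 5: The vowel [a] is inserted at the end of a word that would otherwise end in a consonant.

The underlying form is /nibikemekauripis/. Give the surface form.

Rule 1 (high vowel syncope): /i/ is a high vowel flanked by voiceless consonants /p/ and /s/, so it deletes. /nibikemekauripis/ → nibikemekaurips.
Rule 2 (regressive voicing assimilation): no segment meets the environment; /nibikemekaurips/ is unchanged.
Rule 3 (intervocalic voicing): /k/ is a voiceless stop between vowels /i/ and /e/, so it voices to [g]. /k/ is a voiceless stop between vowels /e/ and /a/, so it voices to [g]. /nibikemekaurips/ → nibigemegaurips.
Rule 4 (pre-rhotic lowering): /u/ is a high vowel immediately before /r/, so it lowers to [o]. /nibigemegaurips/ → nibigemegaorips.
Rule 5 (final a-epenthesis): the form ends in the consonant /s/, so [a] is inserted word-finally. /nibigemegaorips/ → nibigemegaoripsa.

nibigemegaoripsa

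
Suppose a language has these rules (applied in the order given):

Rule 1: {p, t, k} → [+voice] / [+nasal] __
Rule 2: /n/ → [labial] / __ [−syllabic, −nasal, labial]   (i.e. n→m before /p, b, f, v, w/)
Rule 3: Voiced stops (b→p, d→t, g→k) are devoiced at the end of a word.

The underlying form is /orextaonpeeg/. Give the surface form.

Rule 1 (post-nasal voicing): /p/ is a voiceless stop immediately after the nasal /n/, so it voices to [b]. /orextaonpeeg/ → orextaonbeeg.
Rule 2 (nasal place assimilation): /n/ precedes the labial consonant /b/, so it assimilates in place to [m]. /orextaonbeeg/ → orextaombeeg.
Rule 3 (final devoicing): /g/ is a voiced stop in word-final position, so it devoices to [k]. /orextaombeeg/ → orextaombeek.

orextaombeek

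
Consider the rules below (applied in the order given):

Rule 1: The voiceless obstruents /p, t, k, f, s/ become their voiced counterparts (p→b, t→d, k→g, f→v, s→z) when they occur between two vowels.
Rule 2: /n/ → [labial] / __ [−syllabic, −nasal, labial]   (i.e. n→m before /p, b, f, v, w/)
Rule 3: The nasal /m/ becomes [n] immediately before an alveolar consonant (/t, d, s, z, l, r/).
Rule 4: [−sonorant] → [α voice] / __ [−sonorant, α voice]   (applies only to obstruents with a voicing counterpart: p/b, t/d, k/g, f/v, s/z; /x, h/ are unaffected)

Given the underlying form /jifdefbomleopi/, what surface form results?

jivdevbonleobi

Rule 1 (intervocalic voicing): /p/ is a voiceless obstruent between vowels /o/ and /i/, so it voices to [b]. /jifdefbomleopi/ → jifdefbomleobi.
Rule 2 (nasal place assimilation): no segment meets the environment; /jifdefbomleobi/ is unchanged.
Rule 3 (nasal place assimilation): /m/ precedes the alveolar consonant /l/, so it assimilates in place to [n]. /jifdefbomleobi/ → jifdefbonleobi.
Rule 4 (regressive voicing assimilation): /f/ precedes the voiced obstruent /d/, so it voices to [v] by assimilation. /f/ precedes the voiced obstruent /b/, so it voices to [v] by assimilation. /jifdefbonleobi/ → jivdevbonleobi.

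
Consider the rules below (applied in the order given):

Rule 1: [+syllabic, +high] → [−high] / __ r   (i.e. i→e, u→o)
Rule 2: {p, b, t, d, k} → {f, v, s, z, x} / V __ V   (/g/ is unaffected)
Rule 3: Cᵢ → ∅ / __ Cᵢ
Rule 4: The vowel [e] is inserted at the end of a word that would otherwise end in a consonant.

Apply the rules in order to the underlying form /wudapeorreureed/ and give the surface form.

Rule 1 (pre-rhotic lowering): /u/ is a high vowel immediately before /r/, so it lowers to [o]. /wudapeorreureed/ → wudapeorreoreed.
Rule 2 (intervocalic spirantization): /d/ is a stop between vowels /u/ and /a/, so it spirantizes to the fricative [z]. /p/ is a stop between vowels /a/ and /e/, so it spirantizes to the fricative [f]. /wudapeorreoreed/ → wuzafeorreoreed.
Rule 3 (degemination): /rr/ is a geminate; the first /r/ deletes. /wuzafeorreoreed/ → wuzafeoreoreed.
Rule 4 (final e-epenthesis): the form ends in the consonant /d/, so [e] is inserted word-finally. /wuzafeoreoreed/ → wuzafeoreoreede.

wuzafeoreoreede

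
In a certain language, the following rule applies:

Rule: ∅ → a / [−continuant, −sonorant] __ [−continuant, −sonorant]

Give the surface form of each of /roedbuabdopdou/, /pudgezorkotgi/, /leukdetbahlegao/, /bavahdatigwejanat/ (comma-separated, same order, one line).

roedabuabadopadou, pudagezorkotagi, leukadetabahlegao, bavahdatigwejanat

/roedbuabdopdou/: /d/ and /b/ form a stop–stop cluster, so [a] is inserted between them. /b/ and /d/ form a stop–stop cluster, so [a] is inserted between them. /p/ and /d/ form a stop–stop cluster, so [a] is inserted between them. → [roedabuabadopadou].
/pudgezorkotgi/: /d/ and /g/ form a stop–stop cluster, so [a] is inserted between them. /t/ and /g/ form a stop–stop cluster, so [a] is inserted between them. → [pudagezorkotagi].
/leukdetbahlegao/: /k/ and /d/ form a stop–stop cluster, so [a] is inserted between them. /t/ and /b/ form a stop–stop cluster, so [a] is inserted between them. → [leukadetabahlegao].
/bavahdatigwejanat/: the rule's environment is not met; surfaces unchanged as [bavahdatigwejanat].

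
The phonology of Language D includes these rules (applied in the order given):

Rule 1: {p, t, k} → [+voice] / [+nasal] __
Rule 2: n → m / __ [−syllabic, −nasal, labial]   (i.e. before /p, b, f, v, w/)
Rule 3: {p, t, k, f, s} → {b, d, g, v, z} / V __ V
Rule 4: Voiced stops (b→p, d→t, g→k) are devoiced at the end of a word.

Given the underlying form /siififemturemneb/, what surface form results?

siivivemduremnep

Rule 1 (post-nasal voicing): /t/ is a voiceless stop immediately after the nasal /m/, so it voices to [d]. /siififemturemneb/ → siififemduremneb.
Rule 2 (nasal place assimilation): no segment meets the environment; /siififemduremneb/ is unchanged.
Rule 3 (intervocalic voicing): /f/ is a voiceless obstruent between vowels /i/ and /i/, so it voices to [v]. /f/ is a voiceless obstruent between vowels /i/ and /e/, so it voices to [v]. /siififemduremneb/ → siivivemduremneb.
Rule 4 (final devoicing): /b/ is a voiced stop in word-final position, so it devoices to [p]. /siivivemduremneb/ → siivivemduremnep.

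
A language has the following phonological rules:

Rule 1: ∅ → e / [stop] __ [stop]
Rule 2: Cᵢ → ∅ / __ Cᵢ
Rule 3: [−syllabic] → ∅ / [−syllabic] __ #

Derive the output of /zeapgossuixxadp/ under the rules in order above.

Rule 1 (stop-cluster e-epenthesis): /p/ and /g/ form a stop–stop cluster, so [e] is inserted between them. /d/ and /p/ form a stop–stop cluster, so [e] is inserted between them. /zeapgossuixxadp/ → zeapegossuixxadep.
Rule 2 (degemination): /ss/ is a geminate; the first /s/ deletes. /xx/ is a geminate; the first /x/ deletes. /zeapegossuixxadep/ → zeapegosuixadep.
Rule 3 (final cluster simplification): no segment meets the environment; /zeapegosuixadep/ is unchanged.

zeapegosuixadep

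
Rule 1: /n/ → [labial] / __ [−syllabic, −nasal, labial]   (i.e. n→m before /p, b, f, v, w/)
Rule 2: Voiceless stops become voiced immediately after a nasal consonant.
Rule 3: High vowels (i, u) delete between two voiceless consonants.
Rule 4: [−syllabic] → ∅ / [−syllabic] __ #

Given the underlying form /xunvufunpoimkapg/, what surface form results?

xumvufumboimgap

Rule 1 (nasal place assimilation): /n/ precedes the labial consonant /v/, so it assimilates in place to [m]. /n/ precedes the labial consonant /p/, so it assimilates in place to [m]. /xunvufunpoimkapg/ → xumvufumpoimkapg.
Rule 2 (post-nasal voicing): /p/ is a voiceless stop immediately after the nasal /m/, so it voices to [b]. /k/ is a voiceless stop immediately after the nasal /m/, so it voices to [g]. /xumvufumpoimkapg/ → xumvufumboimgapg.
Rule 3 (high vowel syncope): no segment meets the environment; /xumvufumboimgapg/ is unchanged.
Rule 4 (final cluster simplification): /g/ is the second consonant of a word-final cluster /pg/, so it deletes. /xumvufumboimgapg/ → xumvufumboimgap.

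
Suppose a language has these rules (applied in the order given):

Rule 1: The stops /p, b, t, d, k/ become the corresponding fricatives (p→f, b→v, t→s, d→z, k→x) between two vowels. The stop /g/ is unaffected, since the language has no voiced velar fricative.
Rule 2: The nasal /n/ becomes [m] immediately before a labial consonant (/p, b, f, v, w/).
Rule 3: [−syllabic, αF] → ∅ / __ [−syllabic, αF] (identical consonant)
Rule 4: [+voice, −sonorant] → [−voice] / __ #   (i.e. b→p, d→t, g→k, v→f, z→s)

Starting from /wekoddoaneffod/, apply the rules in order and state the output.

wexodoanefot

Rule 1 (intervocalic spirantization): /k/ is a stop between vowels /e/ and /o/, so it spirantizes to the fricative [x]. /wekoddoaneffod/ → wexoddoaneffod.
Rule 2 (nasal place assimilation): no segment meets the environment; /wexoddoaneffod/ is unchanged.
Rule 3 (degemination): /dd/ is a geminate; the first /d/ deletes. /ff/ is a geminate; the first /f/ deletes. /wexoddoaneffod/ → wexodoanefod.
Rule 4 (final devoicing): /d/ is a voiced obstruent in word-final position, so it devoices to [t]. /wexodoanefod/ → wexodoanefot.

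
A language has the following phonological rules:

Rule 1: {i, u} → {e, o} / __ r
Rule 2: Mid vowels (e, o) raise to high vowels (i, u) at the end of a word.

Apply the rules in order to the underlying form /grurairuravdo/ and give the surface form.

Rule 1 (pre-rhotic lowering): /u/ is a high vowel immediately before /r/, so it lowers to [o]. /i/ is a high vowel immediately before /r/, so it lowers to [e]. /u/ is a high vowel immediately before /r/, so it lowers to [o]. /grurairuravdo/ → groraeroravdo.
Rule 2 (final vowel raising): /o/ is a mid vowel in word-final position, so it raises to [u]. /groraeroravdo/ → groraeroravdu.

groraeroravdu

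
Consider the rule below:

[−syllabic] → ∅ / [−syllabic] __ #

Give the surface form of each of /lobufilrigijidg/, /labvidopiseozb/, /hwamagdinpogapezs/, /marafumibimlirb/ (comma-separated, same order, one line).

lobufilrigijid, labvidopiseoz, hwamagdinpogapez, marafumibimlir

/lobufilrigijidg/: /g/ is the second consonant of a word-final cluster /dg/, so it deletes. → [lobufilrigijid].
/labvidopiseozb/: /b/ is the second consonant of a word-final cluster /zb/, so it deletes. → [labvidopiseoz].
/hwamagdinpogapezs/: /s/ is the second consonant of a word-final cluster /zs/, so it deletes. → [hwamagdinpogapez].
/marafumibimlirb/: /b/ is the second consonant of a word-final cluster /rb/, so it deletes. → [marafumibimlir].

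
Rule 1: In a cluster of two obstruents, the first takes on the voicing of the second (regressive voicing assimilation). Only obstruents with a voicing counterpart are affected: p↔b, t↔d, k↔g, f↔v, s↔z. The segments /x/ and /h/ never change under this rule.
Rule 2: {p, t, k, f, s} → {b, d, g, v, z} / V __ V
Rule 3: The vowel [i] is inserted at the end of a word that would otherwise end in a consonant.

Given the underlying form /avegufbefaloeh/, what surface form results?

Rule 1 (regressive voicing assimilation): /f/ precedes the voiced obstruent /b/, so it voices to [v] by assimilation. /avegufbefaloeh/ → aveguvbefaloeh.
Rule 2 (intervocalic voicing): /f/ is a voiceless obstruent between vowels /e/ and /a/, so it voices to [v]. /aveguvbefaloeh/ → aveguvbevaloeh.
Rule 3 (final i-epenthesis): the form ends in the consonant /h/, so [i] is inserted word-finally. /aveguvbevaloeh/ → aveguvbevaloehi.

aveguvbevaloehi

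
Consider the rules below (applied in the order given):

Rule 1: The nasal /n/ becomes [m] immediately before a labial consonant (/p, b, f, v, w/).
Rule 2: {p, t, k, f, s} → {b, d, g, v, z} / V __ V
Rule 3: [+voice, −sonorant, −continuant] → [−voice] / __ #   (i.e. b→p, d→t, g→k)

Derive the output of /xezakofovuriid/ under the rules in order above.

xezagovovuriit

Rule 1 (nasal place assimilation): no segment meets the environment; /xezakofovuriid/ is unchanged.
Rule 2 (intervocalic voicing): /k/ is a voiceless obstruent between vowels /a/ and /o/, so it voices to [g]. /f/ is a voiceless obstruent between vowels /o/ and /o/, so it voices to [v]. /xezakofovuriid/ → xezagovovuriid.
Rule 3 (final devoicing): /d/ is a voiced stop in word-final position, so it devoices to [t]. /xezagovovuriid/ → xezagovovuriit.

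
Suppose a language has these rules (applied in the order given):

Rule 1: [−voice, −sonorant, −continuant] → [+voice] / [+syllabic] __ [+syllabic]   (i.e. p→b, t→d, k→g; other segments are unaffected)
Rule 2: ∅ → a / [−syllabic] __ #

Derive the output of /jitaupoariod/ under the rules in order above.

Rule 1 (intervocalic voicing): /t/ is a voiceless stop between vowels /i/ and /a/, so it voices to [d]. /p/ is a voiceless stop between vowels /u/ and /o/, so it voices to [b]. /jitaupoariod/ → jidauboariod.
Rule 2 (final a-epenthesis): the form ends in the consonant /d/, so [a] is inserted word-finally. /jidauboariod/ → jidauboarioda.

jidauboarioda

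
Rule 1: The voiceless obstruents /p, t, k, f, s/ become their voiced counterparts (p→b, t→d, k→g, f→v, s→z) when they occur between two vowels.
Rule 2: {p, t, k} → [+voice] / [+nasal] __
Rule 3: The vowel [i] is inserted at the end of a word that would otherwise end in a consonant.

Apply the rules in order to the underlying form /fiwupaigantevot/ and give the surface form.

Rule 1 (intervocalic voicing): /p/ is a voiceless obstruent between vowels /u/ and /a/, so it voices to [b]. /fiwupaigantevot/ → fiwubaigantevot.
Rule 2 (post-nasal voicing): /t/ is a voiceless stop immediately after the nasal /n/, so it voices to [d]. /fiwubaigantevot/ → fiwubaigandevot.
Rule 3 (final i-epenthesis): the form ends in the consonant /t/, so [i] is inserted word-finally. /fiwubaigandevot/ → fiwubaigandevoti.

fiwubaigandevoti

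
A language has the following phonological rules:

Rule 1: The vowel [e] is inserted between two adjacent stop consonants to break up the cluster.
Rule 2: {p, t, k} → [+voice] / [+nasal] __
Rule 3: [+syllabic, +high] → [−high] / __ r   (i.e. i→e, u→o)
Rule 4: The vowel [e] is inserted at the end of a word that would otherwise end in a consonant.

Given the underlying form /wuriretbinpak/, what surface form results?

Rule 1 (stop-cluster e-epenthesis): /t/ and /b/ form a stop–stop cluster, so [e] is inserted between them. /wuriretbinpak/ → wuriretebinpak.
Rule 2 (post-nasal voicing): /p/ is a voiceless stop immediately after the nasal /n/, so it voices to [b]. /wuriretebinpak/ → wuriretebinbak.
Rule 3 (pre-rhotic lowering): /u/ is a high vowel immediately before /r/, so it lowers to [o]. /i/ is a high vowel immediately before /r/, so it lowers to [e]. /wuriretebinbak/ → woreretebinbak.
Rule 4 (final e-epenthesis): the form ends in the consonant /k/, so [e] is inserted word-finally. /woreretebinbak/ → woreretebinbake.

woreretebinbake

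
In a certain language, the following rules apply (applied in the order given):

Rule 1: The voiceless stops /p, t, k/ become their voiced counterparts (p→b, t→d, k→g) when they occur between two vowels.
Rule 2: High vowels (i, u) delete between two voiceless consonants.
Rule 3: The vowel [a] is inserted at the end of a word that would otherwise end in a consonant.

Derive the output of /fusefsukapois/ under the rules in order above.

Rule 1 (intervocalic voicing): /k/ is a voiceless stop between vowels /u/ and /a/, so it voices to [g]. /p/ is a voiceless stop between vowels /a/ and /o/, so it voices to [b]. /fusefsukapois/ → fusefsugabois.
Rule 2 (high vowel syncope): /u/ is a high vowel flanked by voiceless consonants /f/ and /s/, so it deletes. /fusefsugabois/ → fsefsugabois.
Rule 3 (final a-epenthesis): the form ends in the consonant /s/, so [a] is inserted word-finally. /fsefsugabois/ → fsefsugaboisa.

fsefsugaboisa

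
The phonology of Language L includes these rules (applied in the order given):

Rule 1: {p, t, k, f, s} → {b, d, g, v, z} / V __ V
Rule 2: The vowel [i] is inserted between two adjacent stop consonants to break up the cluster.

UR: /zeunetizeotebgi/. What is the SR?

zeunedizeodebigi

Rule 1 (intervocalic voicing): /t/ is a voiceless obstruent between vowels /e/ and /i/, so it voices to [d]. /t/ is a voiceless obstruent between vowels /o/ and /e/, so it voices to [d]. /zeunetizeotebgi/ → zeunedizeodebgi.
Rule 2 (stop-cluster i-epenthesis): /b/ and /g/ form a stop–stop cluster, so [i] is inserted between them. /zeunedizeodebgi/ → zeunedizeodebigi.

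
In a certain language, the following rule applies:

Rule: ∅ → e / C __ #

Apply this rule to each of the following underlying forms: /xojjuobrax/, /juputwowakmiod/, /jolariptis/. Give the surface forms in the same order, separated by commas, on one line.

xojjuobraxe, juputwowakmiode, jolariptise

/xojjuobrax/: the form ends in the consonant /x/, so [e] is inserted word-finally. → [xojjuobraxe].
/juputwowakmiod/: the form ends in the consonant /d/, so [e] is inserted word-finally. → [juputwowakmiode].
/jolariptis/: the form ends in the consonant /s/, so [e] is inserted word-finally. → [jolariptise].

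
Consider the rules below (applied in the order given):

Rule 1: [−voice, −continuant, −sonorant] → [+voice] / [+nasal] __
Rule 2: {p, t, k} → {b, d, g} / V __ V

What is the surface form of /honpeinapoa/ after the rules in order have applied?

honbeinaboa

Rule 1 (post-nasal voicing): /p/ is a voiceless stop immediately after the nasal /n/, so it voices to [b]. /honpeinapoa/ → honbeinapoa.
Rule 2 (intervocalic voicing): /p/ is a voiceless stop between vowels /a/ and /o/, so it voices to [b]. /honbeinapoa/ → honbeinaboa.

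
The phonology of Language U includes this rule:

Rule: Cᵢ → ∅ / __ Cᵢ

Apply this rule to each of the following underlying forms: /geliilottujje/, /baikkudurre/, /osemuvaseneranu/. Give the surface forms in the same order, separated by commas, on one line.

geliilotuje, baikudure, osemuvaseneranu

/geliilottujje/: /tt/ is a geminate; the first /t/ deletes. /jj/ is a geminate; the first /j/ deletes. → [geliilotuje].
/baikkudurre/: /kk/ is a geminate; the first /k/ deletes. /rr/ is a geminate; the first /r/ deletes. → [baikudure].
/osemuvaseneranu/: the rule's environment is not met; surfaces unchanged as [osemuvaseneranu].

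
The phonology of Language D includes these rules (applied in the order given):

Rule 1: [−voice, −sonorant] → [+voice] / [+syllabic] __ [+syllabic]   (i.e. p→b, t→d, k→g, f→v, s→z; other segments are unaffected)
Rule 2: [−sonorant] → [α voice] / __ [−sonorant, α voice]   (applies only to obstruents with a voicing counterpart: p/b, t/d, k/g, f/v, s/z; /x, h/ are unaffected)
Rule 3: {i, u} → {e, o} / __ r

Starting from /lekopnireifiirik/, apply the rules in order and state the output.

Rule 1 (intervocalic voicing): /k/ is a voiceless obstruent between vowels /e/ and /o/, so it voices to [g]. /f/ is a voiceless obstruent between vowels /i/ and /i/, so it voices to [v]. /lekopnireifiirik/ → legopnireiviirik.
Rule 2 (regressive voicing assimilation): no segment meets the environment; /legopnireiviirik/ is unchanged.
Rule 3 (pre-rhotic lowering): /i/ is a high vowel immediately before /r/, so it lowers to [e]. /i/ is a high vowel immediately before /r/, so it lowers to [e]. /legopnireiviirik/ → legopnereivierik.

legopnereivierik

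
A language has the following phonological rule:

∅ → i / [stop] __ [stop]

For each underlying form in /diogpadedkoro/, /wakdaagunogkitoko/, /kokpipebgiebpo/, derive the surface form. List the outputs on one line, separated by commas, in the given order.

diogipadedikoro, wakidaagunogikitoko, kokipipebigiebipo

/diogpadedkoro/: /g/ and /p/ form a stop–stop cluster, so [i] is inserted between them. /d/ and /k/ form a stop–stop cluster, so [i] is inserted between them. → [diogipadedikoro].
/wakdaagunogkitoko/: /k/ and /d/ form a stop–stop cluster, so [i] is inserted between them. /g/ and /k/ form a stop–stop cluster, so [i] is inserted between them. → [wakidaagunogikitoko].
/kokpipebgiebpo/: /k/ and /p/ form a stop–stop cluster, so [i] is inserted between them. /b/ and /g/ form a stop–stop cluster, so [i] is inserted between them. /b/ and /p/ form a stop–stop cluster, so [i] is inserted between them. → [kokipipebigiebipo].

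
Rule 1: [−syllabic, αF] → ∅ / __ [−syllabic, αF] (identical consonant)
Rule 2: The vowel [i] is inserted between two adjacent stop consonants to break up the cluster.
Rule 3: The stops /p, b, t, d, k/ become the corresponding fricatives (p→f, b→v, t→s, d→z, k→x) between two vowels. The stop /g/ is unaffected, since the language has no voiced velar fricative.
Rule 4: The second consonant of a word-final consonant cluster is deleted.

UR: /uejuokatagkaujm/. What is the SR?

Rule 1 (degemination): no segment meets the environment; /uejuokatagkaujm/ is unchanged.
Rule 2 (stop-cluster i-epenthesis): /g/ and /k/ form a stop–stop cluster, so [i] is inserted between them. /uejuokatagkaujm/ → uejuokatagikaujm.
Rule 3 (intervocalic spirantization): /k/ is a stop between vowels /o/ and /a/, so it spirantizes to the fricative [x]. /t/ is a stop between vowels /a/ and /a/, so it spirantizes to the fricative [s]. /k/ is a stop between vowels /i/ and /a/, so it spirantizes to the fricative [x]. /uejuokatagikaujm/ → uejuoxasagixaujm.
Rule 4 (final cluster simplification): /m/ is the second consonant of a word-final cluster /jm/, so it deletes. /uejuoxasagixaujm/ → uejuoxasagixauj.

uejuoxasagixauj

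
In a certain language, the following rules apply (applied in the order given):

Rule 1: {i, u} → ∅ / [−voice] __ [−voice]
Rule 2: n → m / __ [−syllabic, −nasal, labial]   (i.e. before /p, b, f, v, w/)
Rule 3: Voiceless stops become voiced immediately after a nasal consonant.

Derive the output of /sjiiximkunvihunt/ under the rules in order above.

sjiiximgumvihund

Rule 1 (high vowel syncope): no segment meets the environment; /sjiiximkunvihunt/ is unchanged.
Rule 2 (nasal place assimilation): /n/ precedes the labial consonant /v/, so it assimilates in place to [m]. /sjiiximkunvihunt/ → sjiiximkumvihunt.
Rule 3 (post-nasal voicing): /k/ is a voiceless stop immediately after the nasal /m/, so it voices to [g]. /t/ is a voiceless stop immediately after the nasal /n/, so it voices to [d]. /sjiiximkumvihunt/ → sjiiximgumvihund.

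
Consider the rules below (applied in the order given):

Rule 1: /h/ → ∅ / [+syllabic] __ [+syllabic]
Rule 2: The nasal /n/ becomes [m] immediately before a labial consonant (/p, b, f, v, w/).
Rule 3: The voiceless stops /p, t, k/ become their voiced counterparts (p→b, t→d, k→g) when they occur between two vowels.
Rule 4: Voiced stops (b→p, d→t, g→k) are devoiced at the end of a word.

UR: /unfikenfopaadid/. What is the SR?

Rule 1 (intervocalic h-deletion): no segment meets the environment; /unfikenfopaadid/ is unchanged.
Rule 2 (nasal place assimilation): /n/ precedes the labial consonant /f/, so it assimilates in place to [m]. /n/ precedes the labial consonant /f/, so it assimilates in place to [m]. /unfikenfopaadid/ → umfikemfopaadid.
Rule 3 (intervocalic voicing): /k/ is a voiceless stop between vowels /i/ and /e/, so it voices to [g]. /p/ is a voiceless stop between vowels /o/ and /a/, so it voices to [b]. /umfikemfopaadid/ → umfigemfobaadid.
Rule 4 (final devoicing): /d/ is a voiced stop in word-final position, so it devoices to [t]. /umfigemfobaadid/ → umfigemfobaadit.

umfigemfobaadit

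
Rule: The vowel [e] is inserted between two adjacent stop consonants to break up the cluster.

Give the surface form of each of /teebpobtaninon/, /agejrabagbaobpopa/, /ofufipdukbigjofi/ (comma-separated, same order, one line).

/teebpobtaninon/: /b/ and /p/ form a stop–stop cluster, so [e] is inserted between them. /b/ and /t/ form a stop–stop cluster, so [e] is inserted between them. → [teebepobetaninon].
/agejrabagbaobpopa/: /g/ and /b/ form a stop–stop cluster, so [e] is inserted between them. /b/ and /p/ form a stop–stop cluster, so [e] is inserted between them. → [agejrabagebaobepopa].
/ofufipdukbigjofi/: /p/ and /d/ form a stop–stop cluster, so [e] is inserted between them. /k/ and /b/ form a stop–stop cluster, so [e] is inserted between them. → [ofufipedukebigjofi].

teebepobetaninon, agejrabagebaobepopa, ofufipedukebigjofi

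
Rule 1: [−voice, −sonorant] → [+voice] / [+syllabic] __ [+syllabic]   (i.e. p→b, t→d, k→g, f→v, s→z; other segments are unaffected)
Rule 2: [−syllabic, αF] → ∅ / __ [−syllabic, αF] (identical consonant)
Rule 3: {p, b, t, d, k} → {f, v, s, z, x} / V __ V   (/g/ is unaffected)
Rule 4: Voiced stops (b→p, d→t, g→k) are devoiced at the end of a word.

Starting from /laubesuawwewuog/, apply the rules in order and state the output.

Rule 1 (intervocalic voicing): /s/ is a voiceless obstruent between vowels /e/ and /u/, so it voices to [z]. /laubesuawwewuog/ → laubezuawwewuog.
Rule 2 (degemination): /ww/ is a geminate; the first /w/ deletes. /laubezuawwewuog/ → laubezuawewuog.
Rule 3 (intervocalic spirantization): /b/ is a stop between vowels /u/ and /e/, so it spirantizes to the fricative [v]. /laubezuawewuog/ → lauvezuawewuog.
Rule 4 (final devoicing): /g/ is a voiced stop in word-final position, so it devoices to [k]. /lauvezuawewuog/ → lauvezuawewuok.

lauvezuawewuok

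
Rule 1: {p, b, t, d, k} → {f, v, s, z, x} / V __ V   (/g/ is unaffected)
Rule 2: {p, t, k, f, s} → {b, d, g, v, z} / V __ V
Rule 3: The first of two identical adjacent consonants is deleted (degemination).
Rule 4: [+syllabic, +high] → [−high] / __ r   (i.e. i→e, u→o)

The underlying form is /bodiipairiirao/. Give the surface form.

boziivaerierao

Rule 1 (intervocalic spirantization): /d/ is a stop between vowels /o/ and /i/, so it spirantizes to the fricative [z]. /p/ is a stop between vowels /i/ and /a/, so it spirantizes to the fricative [f]. /bodiipairiirao/ → boziifairiirao.
Rule 2 (intervocalic voicing): /f/ is a voiceless obstruent between vowels /i/ and /a/, so it voices to [v]. /boziifairiirao/ → boziivairiirao.
Rule 3 (degemination): no segment meets the environment; /boziivairiirao/ is unchanged.
Rule 4 (pre-rhotic lowering): /i/ is a high vowel immediately before /r/, so it lowers to [e]. /i/ is a high vowel immediately before /r/, so it lowers to [e]. /boziivairiirao/ → boziivaerierao.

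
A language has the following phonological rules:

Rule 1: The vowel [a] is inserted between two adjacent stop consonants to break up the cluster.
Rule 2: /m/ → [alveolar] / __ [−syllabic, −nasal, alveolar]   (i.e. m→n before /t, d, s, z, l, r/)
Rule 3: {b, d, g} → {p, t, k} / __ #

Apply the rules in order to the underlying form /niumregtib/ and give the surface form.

niunregatip

Rule 1 (stop-cluster a-epenthesis): /g/ and /t/ form a stop–stop cluster, so [a] is inserted between them. /niumregtib/ → niumregatib.
Rule 2 (nasal place assimilation): /m/ precedes the alveolar consonant /r/, so it assimilates in place to [n]. /niumregatib/ → niunregatib.
Rule 3 (final devoicing): /b/ is a voiced stop in word-final position, so it devoices to [p]. /niunregatib/ → niunregatip.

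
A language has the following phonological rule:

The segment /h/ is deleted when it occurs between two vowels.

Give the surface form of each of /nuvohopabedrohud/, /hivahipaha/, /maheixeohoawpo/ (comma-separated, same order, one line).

nuvoopabedroud, hivaipaa, maeixeooawpo

/nuvohopabedrohud/: /h/ occurs between vowels /o/ and /o/, so it deletes. /h/ occurs between vowels /o/ and /u/, so it deletes. → [nuvoopabedroud].
/hivahipaha/: /h/ occurs between vowels /a/ and /i/, so it deletes. /h/ occurs between vowels /a/ and /a/, so it deletes. → [hivaipaa].
/maheixeohoawpo/: /h/ occurs between vowels /a/ and /e/, so it deletes. /h/ occurs between vowels /o/ and /o/, so it deletes. → [maeixeooawpo].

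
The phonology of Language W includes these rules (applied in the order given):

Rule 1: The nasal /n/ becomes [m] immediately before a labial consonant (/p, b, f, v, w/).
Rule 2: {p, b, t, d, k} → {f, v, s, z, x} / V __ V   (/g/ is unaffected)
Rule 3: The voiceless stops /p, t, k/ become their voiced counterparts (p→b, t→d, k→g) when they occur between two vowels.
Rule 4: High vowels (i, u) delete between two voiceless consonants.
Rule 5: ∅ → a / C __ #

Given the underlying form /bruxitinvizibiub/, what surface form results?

bruxsimviziviuba

Rule 1 (nasal place assimilation): /n/ precedes the labial consonant /v/, so it assimilates in place to [m]. /bruxitinvizibiub/ → bruxitimvizibiub.
Rule 2 (intervocalic spirantization): /t/ is a stop between vowels /i/ and /i/, so it spirantizes to the fricative [s]. /b/ is a stop between vowels /i/ and /i/, so it spirantizes to the fricative [v]. /bruxitimvizibiub/ → bruxisimviziviub.
Rule 3 (intervocalic voicing): no segment meets the environment; /bruxisimviziviub/ is unchanged.
Rule 4 (high vowel syncope): /i/ is a high vowel flanked by voiceless consonants /x/ and /s/, so it deletes. /bruxisimviziviub/ → bruxsimviziviub.
Rule 5 (final a-epenthesis): the form ends in the consonant /b/, so [a] is inserted word-finally. /bruxsimviziviub/ → bruxsimviziviuba.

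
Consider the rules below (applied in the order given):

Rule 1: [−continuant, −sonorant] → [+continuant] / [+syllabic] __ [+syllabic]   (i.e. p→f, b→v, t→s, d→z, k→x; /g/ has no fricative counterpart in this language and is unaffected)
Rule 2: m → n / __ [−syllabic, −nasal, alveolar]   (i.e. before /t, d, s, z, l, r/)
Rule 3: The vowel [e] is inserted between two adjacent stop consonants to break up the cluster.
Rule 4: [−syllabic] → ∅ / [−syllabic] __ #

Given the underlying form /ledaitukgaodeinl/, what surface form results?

Rule 1 (intervocalic spirantization): /d/ is a stop between vowels /e/ and /a/, so it spirantizes to the fricative [z]. /t/ is a stop between vowels /i/ and /u/, so it spirantizes to the fricative [s]. /d/ is a stop between vowels /o/ and /e/, so it spirantizes to the fricative [z]. /ledaitukgaodeinl/ → lezaisukgaozeinl.
Rule 2 (nasal place assimilation): no segment meets the environment; /lezaisukgaozeinl/ is unchanged.
Rule 3 (stop-cluster e-epenthesis): /k/ and /g/ form a stop–stop cluster, so [e] is inserted between them. /lezaisukgaozeinl/ → lezaisukegaozeinl.
Rule 4 (final cluster simplification): /l/ is the second consonant of a word-final cluster /nl/, so it deletes. /lezaisukegaozeinl/ → lezaisukegaozein.

lezaisukegaozein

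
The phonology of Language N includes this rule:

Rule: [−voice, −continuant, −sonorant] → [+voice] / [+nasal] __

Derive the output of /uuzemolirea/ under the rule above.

uuzemolirea

No segment of /uuzemolirea/ meets the structural description of the rule, so the form surfaces unchanged.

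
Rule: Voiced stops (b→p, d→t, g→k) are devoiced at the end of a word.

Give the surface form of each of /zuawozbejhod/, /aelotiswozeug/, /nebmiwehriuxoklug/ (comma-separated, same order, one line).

/zuawozbejhod/: /d/ is a voiced stop in word-final position, so it devoices to [t]. → [zuawozbejhot].
/aelotiswozeug/: /g/ is a voiced stop in word-final position, so it devoices to [k]. → [aelotiswozeuk].
/nebmiwehriuxoklug/: /g/ is a voiced stop in word-final position, so it devoices to [k]. → [nebmiwehriuxokluk].

zuawozbejhot, aelotiswozeuk, nebmiwehriuxokluk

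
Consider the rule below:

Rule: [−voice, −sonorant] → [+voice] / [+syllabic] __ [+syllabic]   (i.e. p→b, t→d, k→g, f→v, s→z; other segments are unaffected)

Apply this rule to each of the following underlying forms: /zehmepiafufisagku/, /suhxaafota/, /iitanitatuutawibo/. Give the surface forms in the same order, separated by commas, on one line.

zehmebiavuvizagku, suhxaavoda, iidanidaduudawibo

/zehmepiafufisagku/: /p/ is a voiceless obstruent between vowels /e/ and /i/, so it voices to [b]. /f/ is a voiceless obstruent between vowels /a/ and /u/, so it voices to [v]. /f/ is a voiceless obstruent between vowels /u/ and /i/, so it voices to [v]. /s/ is a voiceless obstruent between vowels /i/ and /a/, so it voices to [z]. → [zehmebiavuvizagku].
/suhxaafota/: /f/ is a voiceless obstruent between vowels /a/ and /o/, so it voices to [v]. /t/ is a voiceless obstruent between vowels /o/ and /a/, so it voices to [d]. → [suhxaavoda].
/iitanitatuutawibo/: /t/ is a voiceless obstruent between vowels /i/ and /a/, so it voices to [d]. /t/ is a voiceless obstruent between vowels /i/ and /a/, so it voices to [d]. /t/ is a voiceless obstruent between vowels /a/ and /u/, so it voices to [d]. /t/ is a voiceless obstruent between vowels /u/ and /a/, so it voices to [d]. → [iidanidaduudawibo].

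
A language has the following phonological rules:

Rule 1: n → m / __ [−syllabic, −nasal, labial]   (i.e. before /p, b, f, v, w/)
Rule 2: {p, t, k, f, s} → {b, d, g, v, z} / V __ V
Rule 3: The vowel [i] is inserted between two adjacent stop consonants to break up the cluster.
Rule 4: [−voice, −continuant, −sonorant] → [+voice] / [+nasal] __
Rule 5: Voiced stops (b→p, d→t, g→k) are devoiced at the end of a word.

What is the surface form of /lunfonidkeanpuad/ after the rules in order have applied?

lumfonidikeambuat

Rule 1 (nasal place assimilation): /n/ precedes the labial consonant /f/, so it assimilates in place to [m]. /n/ precedes the labial consonant /p/, so it assimilates in place to [m]. /lunfonidkeanpuad/ → lumfonidkeampuad.
Rule 2 (intervocalic voicing): no segment meets the environment; /lumfonidkeampuad/ is unchanged.
Rule 3 (stop-cluster i-epenthesis): /d/ and /k/ form a stop–stop cluster, so [i] is inserted between them. /lumfonidkeampuad/ → lumfonidikeampuad.
Rule 4 (post-nasal voicing): /p/ is a voiceless stop immediately after the nasal /m/, so it voices to [b]. /lumfonidikeampuad/ → lumfonidikeambuad.
Rule 5 (final devoicing): /d/ is a voiced stop in word-final position, so it devoices to [t]. /lumfonidikeambuad/ → lumfonidikeambuat.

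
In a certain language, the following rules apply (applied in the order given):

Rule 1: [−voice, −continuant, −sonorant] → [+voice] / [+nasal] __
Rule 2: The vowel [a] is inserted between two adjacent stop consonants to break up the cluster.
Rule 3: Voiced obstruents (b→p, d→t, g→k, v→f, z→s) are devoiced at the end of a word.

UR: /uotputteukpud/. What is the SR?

Rule 1 (post-nasal voicing): no segment meets the environment; /uotputteukpud/ is unchanged.
Rule 2 (stop-cluster a-epenthesis): /t/ and /p/ form a stop–stop cluster, so [a] is inserted between them. /t/ and /t/ form a stop–stop cluster, so [a] is inserted between them. /k/ and /p/ form a stop–stop cluster, so [a] is inserted between them. /uotputteukpud/ → uotaputateukapud.
Rule 3 (final devoicing): /d/ is a voiced obstruent in word-final position, so it devoices to [t]. /uotaputateukapud/ → uotaputateukaput.

uotaputateukaput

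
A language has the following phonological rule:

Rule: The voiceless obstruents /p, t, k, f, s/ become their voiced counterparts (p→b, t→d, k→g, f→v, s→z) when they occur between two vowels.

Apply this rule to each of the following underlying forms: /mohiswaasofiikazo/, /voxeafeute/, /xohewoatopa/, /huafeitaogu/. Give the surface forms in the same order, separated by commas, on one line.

mohiswaazoviigazo, voxeaveude, xohewoadoba, huaveidaogu

/mohiswaasofiikazo/: /s/ is a voiceless obstruent between vowels /a/ and /o/, so it voices to [z]. /f/ is a voiceless obstruent between vowels /o/ and /i/, so it voices to [v]. /k/ is a voiceless obstruent between vowels /i/ and /a/, so it voices to [g]. → [mohiswaazoviigazo].
/voxeafeute/: /f/ is a voiceless obstruent between vowels /a/ and /e/, so it voices to [v]. /t/ is a voiceless obstruent between vowels /u/ and /e/, so it voices to [d]. → [voxeaveude].
/xohewoatopa/: /t/ is a voiceless obstruent between vowels /a/ and /o/, so it voices to [d]. /p/ is a voiceless obstruent between vowels /o/ and /a/, so it voices to [b]. → [xohewoadoba].
/huafeitaogu/: /f/ is a voiceless obstruent between vowels /a/ and /e/, so it voices to [v]. /t/ is a voiceless obstruent between vowels /i/ and /a/, so it voices to [d]. → [huaveidaogu].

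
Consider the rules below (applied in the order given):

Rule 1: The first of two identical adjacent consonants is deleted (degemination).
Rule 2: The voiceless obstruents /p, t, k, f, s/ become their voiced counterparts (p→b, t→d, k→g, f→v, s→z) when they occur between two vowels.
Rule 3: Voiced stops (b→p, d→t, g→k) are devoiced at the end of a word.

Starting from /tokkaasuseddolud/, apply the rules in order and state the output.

Rule 1 (degemination): /kk/ is a geminate; the first /k/ deletes. /dd/ is a geminate; the first /d/ deletes. /tokkaasuseddolud/ → tokaasusedolud.
Rule 2 (intervocalic voicing): /k/ is a voiceless obstruent between vowels /o/ and /a/, so it voices to [g]. /s/ is a voiceless obstruent between vowels /a/ and /u/, so it voices to [z]. /s/ is a voiceless obstruent between vowels /u/ and /e/, so it voices to [z]. /tokaasusedolud/ → togaazuzedolud.
Rule 3 (final devoicing): /d/ is a voiced stop in word-final position, so it devoices to [t]. /togaazuzedolud/ → togaazuzedolut.

togaazuzedolut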